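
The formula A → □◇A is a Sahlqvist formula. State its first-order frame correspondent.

symmetry: ∀x ∀y (Rxy → Ryx)

Suppose A→□◇A is valid. Take Rxy and set V(A)={x}. Then A at x, so □◇A at x, so ◇A at y, so some z with Ryz has A; z=x, i.e. Ryx.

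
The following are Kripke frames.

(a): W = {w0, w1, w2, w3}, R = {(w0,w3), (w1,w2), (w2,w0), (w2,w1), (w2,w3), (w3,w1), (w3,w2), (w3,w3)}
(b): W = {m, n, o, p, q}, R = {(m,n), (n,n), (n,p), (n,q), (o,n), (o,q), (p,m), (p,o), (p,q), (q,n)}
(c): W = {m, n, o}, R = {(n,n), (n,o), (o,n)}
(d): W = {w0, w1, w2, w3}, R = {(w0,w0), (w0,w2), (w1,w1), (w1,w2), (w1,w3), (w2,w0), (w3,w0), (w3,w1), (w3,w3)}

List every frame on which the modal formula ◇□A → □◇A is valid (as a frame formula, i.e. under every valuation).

(c)

This is the axiom for convergence; its first-order frame correspondent is ∀x ∀y ∀z (Rxy ∧ Rxz → ∃w (Ryw ∧ Rzw)).
(a): fails — Rw2w1 and Rw2w0 but w1 and w0 have no common successor.
(b): fails — Rnq and Rnp but q and p have no common successor.
(c): holds.
(d): fails — Rw1w2 and Rw1w1 but w2 and w1 have no common successor.
Valid on: (c).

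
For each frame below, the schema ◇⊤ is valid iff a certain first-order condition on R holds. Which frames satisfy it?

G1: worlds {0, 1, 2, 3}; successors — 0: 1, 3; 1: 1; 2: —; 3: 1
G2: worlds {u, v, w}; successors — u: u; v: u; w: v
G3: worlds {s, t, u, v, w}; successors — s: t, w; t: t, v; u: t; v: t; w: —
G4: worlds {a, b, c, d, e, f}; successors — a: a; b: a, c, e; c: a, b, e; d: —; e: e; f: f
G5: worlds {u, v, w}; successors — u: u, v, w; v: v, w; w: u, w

The schema corresponds to seriality: ∀x ∃y Rxy.
G1: fails — world 2 has no successor.
G2: satisfies the condition.
G3: fails — world w has no successor.
G4: fails — world d has no successor.
G5: satisfies the condition.
Valid on: G2, G5.

G2, G5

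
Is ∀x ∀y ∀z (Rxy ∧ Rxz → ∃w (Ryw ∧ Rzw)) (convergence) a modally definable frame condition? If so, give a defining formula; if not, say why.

Yes: it is convergence, defined by the .2 schema ◇□p → □◇p.
Suppose ◇□p→□◇p is valid. Take Rxy, Rxz and set V(p)={w : Ryw}. Then □p at y so ◇□p at x, so □◇p at x, so ◇p at z, giving w with Rzw and Ryw.

Definable; ◇□p → □◇p defines it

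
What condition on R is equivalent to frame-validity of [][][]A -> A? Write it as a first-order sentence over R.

forall x exists w (x R^3 w & x = w)

This is a Sahlqvist (Geach-type) schema ◇^0□^3A → □^0◇^0A.
First-order correspondent: forall x exists w (x R^3 w & x = w).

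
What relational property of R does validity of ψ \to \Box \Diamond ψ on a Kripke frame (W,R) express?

Suppose ψ→□◇ψ is valid. Take Rxy and set V(ψ)={x}. Then ψ at x, so □◇ψ at x, so ◇ψ at y, so some z with Ryz has ψ; z=x, i.e. Ryx.
Conversely, on a frame with symmetry the schema holds at every world under every valuation.
Frame condition: \forall x \forall y (Rxy \to Ryx).

symmetry: \forall x \forall y (Rxy \to Ryx)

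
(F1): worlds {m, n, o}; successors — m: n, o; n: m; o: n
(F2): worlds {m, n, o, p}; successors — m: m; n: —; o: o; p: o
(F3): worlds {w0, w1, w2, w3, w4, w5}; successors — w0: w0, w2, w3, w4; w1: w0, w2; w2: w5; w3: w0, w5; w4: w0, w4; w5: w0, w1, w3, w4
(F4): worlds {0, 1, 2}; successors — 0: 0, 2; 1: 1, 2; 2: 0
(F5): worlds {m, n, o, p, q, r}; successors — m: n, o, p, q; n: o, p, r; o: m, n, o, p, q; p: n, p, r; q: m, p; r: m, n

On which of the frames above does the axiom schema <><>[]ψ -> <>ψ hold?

(F2)

The schema corresponds to a generalized confluence (Geach) condition: forall x forall y (x R^2 y -> exists w (yRw & xRw)).
(F1): fails — mR²n but no w with nRw and mRw.
(F2): holds.
(F3): fails — w0R²w2 but no w with w2Rw and w0Rw.
(F4): fails — 1R²2 but no w with 2Rw and 1Rw.
(F5): fails — nR²r but no w with rRw and nRw.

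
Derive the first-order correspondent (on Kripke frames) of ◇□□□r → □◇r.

∀x ∀y ∀z ((xRy ∧ xRz) → ∃w (yR³w ∧ zRw))

This is a Sahlqvist (Geach-type) schema ◇^1□^3r → □^1◇^1r.
First-order correspondent: ∀x ∀y ∀z ((xRy ∧ xRz) → ∃w (yR³w ∧ zRw)).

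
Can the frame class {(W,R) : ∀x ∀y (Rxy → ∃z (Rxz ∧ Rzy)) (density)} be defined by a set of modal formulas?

This is a Sahlqvist condition; the C4 axiom □□q → □q defines it.
Suppose □□q→□q is valid. Take Rxy and set V(q)={w : xR²w}. Then □□q at x, so □q at x, so q at y, i.e. ∃z(Rxz∧Rzy).

Yes, by □□q → □q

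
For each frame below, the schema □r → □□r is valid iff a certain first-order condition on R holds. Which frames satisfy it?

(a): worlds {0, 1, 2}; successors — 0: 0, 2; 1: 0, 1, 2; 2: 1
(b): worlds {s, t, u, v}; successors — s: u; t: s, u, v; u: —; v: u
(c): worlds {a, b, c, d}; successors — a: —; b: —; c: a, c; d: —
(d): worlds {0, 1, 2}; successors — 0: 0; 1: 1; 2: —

The schema corresponds to transitivity: ∀x ∀y ∀z (Rxy ∧ Ryz → Rxz).
(a): fails — R02 and R21 but not R01.
(b): satisfies the condition.
(c): satisfies the condition.
(d): satisfies the condition.
Valid on: (b), (c), (d).

(b), (c), (d)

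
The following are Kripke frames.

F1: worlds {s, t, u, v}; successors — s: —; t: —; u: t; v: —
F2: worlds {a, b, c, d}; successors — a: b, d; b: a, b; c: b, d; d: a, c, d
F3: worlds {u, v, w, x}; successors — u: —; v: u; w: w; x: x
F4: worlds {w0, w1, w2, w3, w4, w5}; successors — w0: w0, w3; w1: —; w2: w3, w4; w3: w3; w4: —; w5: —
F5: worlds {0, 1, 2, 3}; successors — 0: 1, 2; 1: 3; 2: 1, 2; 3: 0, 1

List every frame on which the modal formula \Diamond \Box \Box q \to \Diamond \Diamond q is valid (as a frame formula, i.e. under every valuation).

This is the axiom for a generalized confluence (Geach) condition; its first-order frame correspondent is \forall x \forall y (xRy \to \exists w (y R^2 w \wedge x R^2 w)).
F1: fails — uRt but no w with tR²w and uR²w.
F2: ✓.
F3: fails — vRu but no t with uR²t and vR²t.
F4: fails — w2Rw4 but no w with w4R²w and w2R²w.
F5: ✓.

F2, F5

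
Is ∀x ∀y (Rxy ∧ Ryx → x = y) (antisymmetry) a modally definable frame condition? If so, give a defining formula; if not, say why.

Any modally definable frame class is closed under surjective bounded morphisms.
The 6-cycle (worlds w0,w1,w2,w3,w4,w5 with w0→w1→w2→w3→w4→w5→w0) is antisymmetric. Sending even-indexed worlds to a and odd-indexed worlds to b is a surjective bounded morphism onto the two-world frame with a↔b, which is not antisymmetric.
So the class is not modally definable.

No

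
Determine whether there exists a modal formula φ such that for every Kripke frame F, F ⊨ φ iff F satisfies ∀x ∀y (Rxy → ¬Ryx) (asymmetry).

No

Modal frame validity is preserved under surjective bounded morphisms.
The 4-cycle (worlds s,t,u,v with s→t→u→v→s) is asymmetric. Mapping every world to a single reflexive point • is a surjective bounded morphism, and the reflexive point is not asymmetric (R•• but asymmetry requires ¬R••).
Hence asymmetry is not modally definable.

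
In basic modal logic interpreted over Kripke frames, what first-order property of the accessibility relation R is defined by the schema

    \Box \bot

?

□⊥ is valid iff no world has any successor (otherwise □⊥ fails at any world with one).
The converse is a direct semantic check.
Frame condition: \forall x \forall y \neg Rxy.

Emptiness of R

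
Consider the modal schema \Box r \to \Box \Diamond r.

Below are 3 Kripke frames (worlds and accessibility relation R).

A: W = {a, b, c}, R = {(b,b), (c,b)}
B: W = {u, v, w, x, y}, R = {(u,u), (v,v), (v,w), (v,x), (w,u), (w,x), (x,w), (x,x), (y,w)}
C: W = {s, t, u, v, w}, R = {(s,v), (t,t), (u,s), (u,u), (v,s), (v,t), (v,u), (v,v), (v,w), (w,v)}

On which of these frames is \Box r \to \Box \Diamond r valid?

A

This is the axiom for a generalized confluence (Geach) condition; its first-order frame correspondent is \forall x \forall z (xRz \to \exists w (xRw \wedge zRw)).
A: ✓.
B: fails — yRw but no t with yRt and wRt.
C: fails — uRs but no w* with uRw* and sRw*.
Valid on: A.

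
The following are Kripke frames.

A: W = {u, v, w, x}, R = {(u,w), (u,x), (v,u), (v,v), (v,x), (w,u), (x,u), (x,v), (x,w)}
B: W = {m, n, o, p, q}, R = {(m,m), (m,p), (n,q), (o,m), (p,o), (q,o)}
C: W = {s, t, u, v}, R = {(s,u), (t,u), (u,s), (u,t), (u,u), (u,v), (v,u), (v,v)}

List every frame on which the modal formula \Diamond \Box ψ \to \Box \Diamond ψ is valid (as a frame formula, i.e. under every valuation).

Frame correspondent (Sahlqvist): \forall x \forall y \forall z (Rxy \wedge Rxz \to \exists w (Ryw \wedge Rzw)) — i.e. convergence.
A: fails — Rxw and Rxu but w and u have no common successor.
B: fails — Rmm and Rmp but m and p have no common successor.
C: satisfies the condition.
Valid on: C.

C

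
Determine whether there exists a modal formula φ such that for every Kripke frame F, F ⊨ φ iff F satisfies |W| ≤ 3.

Not modally definable

Modal frame validity is preserved under disjoint unions.
Any modal formula valid on each of 4 disjoint one-world frames is valid on their disjoint union (validity is preserved under disjoint unions). Each one-world frame has |W|=1≤3, but the union has |W|=4.
So no modal formula (or set of formulas) defines exactly the |W|≤3 frames.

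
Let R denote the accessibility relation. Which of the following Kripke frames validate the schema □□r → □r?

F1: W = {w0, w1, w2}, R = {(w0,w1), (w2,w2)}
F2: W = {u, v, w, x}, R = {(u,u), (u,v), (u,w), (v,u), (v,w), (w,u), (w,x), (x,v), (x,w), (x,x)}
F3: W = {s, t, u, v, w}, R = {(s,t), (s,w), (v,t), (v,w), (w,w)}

This is the axiom for density; its first-order frame correspondent is ∀x ∀y (Rxy → ∃z (Rxz ∧ Rzy)).
F1: fails — Rw0w1 but no z with Rw0z and Rzw1.
F2: ✓.
F3: fails — Rvt but no z with Rvz and Rzt.

F2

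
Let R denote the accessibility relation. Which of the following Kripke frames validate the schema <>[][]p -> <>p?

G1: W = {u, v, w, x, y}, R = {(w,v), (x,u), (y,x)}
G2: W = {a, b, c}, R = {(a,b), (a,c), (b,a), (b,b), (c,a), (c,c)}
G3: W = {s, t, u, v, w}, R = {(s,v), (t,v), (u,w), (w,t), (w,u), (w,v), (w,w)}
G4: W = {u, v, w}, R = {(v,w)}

The schema corresponds to a generalized confluence (Geach) condition: forall x forall y (xRy -> exists w (y R^2 w & xRw)).
G1: fails — wRv but no t with vR²t and wRt.
G2: satisfies the condition.
G3: fails — sRv but no w* with vR²w* and sRw*.
G4: fails — vRw but no t with wR²t and vRt.

G2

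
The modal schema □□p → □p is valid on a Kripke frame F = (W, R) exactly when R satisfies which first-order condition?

Density

This is the C4 axiom.
It corresponds to density: ∀x ∀y (Rxy → ∃z (Rxz ∧ Rzy)).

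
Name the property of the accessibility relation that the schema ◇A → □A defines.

This schema is the CD axiom.
It corresponds to partial functionality: ∀x ∀y ∀z (Rxy ∧ Rxz → y = z).

partial functionality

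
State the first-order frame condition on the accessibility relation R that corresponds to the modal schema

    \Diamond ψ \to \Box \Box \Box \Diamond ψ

This is a Sahlqvist (Geach-type) schema ◇^1□^0ψ → □^3◇^1ψ.
Minimal-valuation argument: fix x; take any y with xR^1y and any z with xR^3z. Set V(ψ) to the set of worlds R-reachable from y in exactly 0 steps. Then □^0ψ holds at y, so the antecedent holds at x; validity forces ◇^1ψ at z, giving a w with zR^1w and yR^0w.
First-order correspondent: \forall x \forall y \forall z ((xRy \wedge x R^3 z) \to \exists w (y = w \wedge zRw)).

\forall x \forall y \forall z ((xRy \wedge x R^3 z) \to \exists w (y = w \wedge zRw))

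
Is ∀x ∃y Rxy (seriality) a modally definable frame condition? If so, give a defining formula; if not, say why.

Yes — defined by □q → ◇q

The condition is seriality. A defining modal formula is □q → ◇q.
Suppose □q→◇q is valid. At any x set V(q)=W. Then □q at x, so ◇q at x, so x has a successor.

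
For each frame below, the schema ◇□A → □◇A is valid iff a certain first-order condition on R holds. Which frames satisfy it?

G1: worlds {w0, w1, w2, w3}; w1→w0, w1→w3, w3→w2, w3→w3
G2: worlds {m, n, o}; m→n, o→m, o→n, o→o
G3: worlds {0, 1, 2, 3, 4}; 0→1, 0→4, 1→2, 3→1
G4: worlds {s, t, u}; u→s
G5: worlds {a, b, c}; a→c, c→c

G5

Frame correspondent (Sahlqvist): ∀x ∀y ∀z (Rxy ∧ Rxz → ∃w (Ryw ∧ Rzw)) — i.e. convergence.
G1: fails — Rw1w0 and Rw1w0 but w0 and w0 have no common successor.
G2: fails — Rmn and Rmn but n and n have no common successor.
G3: fails — R01 and R04 but 1 and 4 have no common successor.
G4: fails — Rus and Rus but s and s have no common successor.
G5: condition met.
Valid on: G5.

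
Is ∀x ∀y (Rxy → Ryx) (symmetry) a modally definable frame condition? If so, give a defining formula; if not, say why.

This is a Sahlqvist condition; the B axiom r → □◇r defines it.

Yes — defined by r → □◇r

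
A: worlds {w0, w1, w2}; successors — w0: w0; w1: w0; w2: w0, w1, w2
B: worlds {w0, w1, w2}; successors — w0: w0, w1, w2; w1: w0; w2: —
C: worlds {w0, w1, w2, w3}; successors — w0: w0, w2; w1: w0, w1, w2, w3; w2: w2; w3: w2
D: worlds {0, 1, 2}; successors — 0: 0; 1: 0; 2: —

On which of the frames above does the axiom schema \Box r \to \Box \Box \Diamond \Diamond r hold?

This is the axiom for a generalized confluence (Geach) condition; its first-order frame correspondent is \forall x \forall z (x R^2 z \to \exists w (xRw \wedge z R^2 w)).
A: holds.
B: fails — w0R²w2 but no w with w0Rw and w2R²w.
C: holds.
D: holds.
Valid on: A, C, D.

A, C, D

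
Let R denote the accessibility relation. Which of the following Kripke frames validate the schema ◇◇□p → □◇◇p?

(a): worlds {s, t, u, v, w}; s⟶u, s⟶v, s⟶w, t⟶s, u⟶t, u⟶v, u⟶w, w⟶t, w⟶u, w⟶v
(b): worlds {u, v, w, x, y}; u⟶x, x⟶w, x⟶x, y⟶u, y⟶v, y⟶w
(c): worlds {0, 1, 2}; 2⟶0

(c)

This is the axiom for a generalized confluence (Geach) condition; its first-order frame correspondent is ∀x ∀y ∀z ((xR²y ∧ xRz) → ∃w (yRw ∧ zR²w)).
(a): fails — sR²t, sRv but no w* with tRw* and vR²w*.
(b): fails — uR²w, uRx but no t with wRt and xR²t.
(c): holds.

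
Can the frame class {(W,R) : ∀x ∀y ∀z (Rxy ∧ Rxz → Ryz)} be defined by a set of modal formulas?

The condition is the Euclidean property. A defining modal formula is ◇p → □◇p.
Suppose ◇p→□◇p is valid. Take Rxy, Rxz and set V(p)={y}. Then ◇p at x, so □◇p at x, so ◇p at z, so some w with Rzw has p; w=y, i.e. Rzy. By symmetry of the argument, Ryz.

Yes, by ◇p → □◇p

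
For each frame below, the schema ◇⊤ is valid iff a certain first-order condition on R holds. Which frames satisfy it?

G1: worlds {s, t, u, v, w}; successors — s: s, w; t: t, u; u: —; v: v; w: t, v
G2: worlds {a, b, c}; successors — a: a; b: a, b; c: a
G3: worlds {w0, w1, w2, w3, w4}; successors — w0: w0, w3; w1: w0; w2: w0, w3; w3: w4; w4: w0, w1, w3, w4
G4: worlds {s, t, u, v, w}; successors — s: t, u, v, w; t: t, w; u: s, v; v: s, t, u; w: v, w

G2, G3, G4

The schema corresponds to seriality: ∀x ∃y Rxy.
G1: fails — world u has no successor.
G2: condition met.
G3: condition met.
G4: condition met.
Valid on: G2, G3, G4.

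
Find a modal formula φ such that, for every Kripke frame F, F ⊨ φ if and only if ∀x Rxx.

□p → p

The condition is reflexivity. The T schema □p → p defines it.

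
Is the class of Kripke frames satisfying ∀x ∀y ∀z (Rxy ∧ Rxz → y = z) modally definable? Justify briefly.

Yes, by ◇p → □p

The condition is partial functionality. A defining modal formula is ◇p → □p.
Suppose ◇p→□p is valid. Take Rxy, Rxz and set V(p)={y}. Then ◇p at x, so □p at x, so p at z, i.e. z=y.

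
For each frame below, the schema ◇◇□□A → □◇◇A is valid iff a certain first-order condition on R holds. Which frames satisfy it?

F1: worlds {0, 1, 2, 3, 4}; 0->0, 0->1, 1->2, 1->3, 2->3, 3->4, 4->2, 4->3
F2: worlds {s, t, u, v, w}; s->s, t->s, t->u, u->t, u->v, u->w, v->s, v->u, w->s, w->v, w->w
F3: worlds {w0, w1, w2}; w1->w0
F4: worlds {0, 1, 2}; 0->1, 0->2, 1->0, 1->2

F2, F3

The schema corresponds to a generalized confluence (Geach) condition: ∀x ∀y ∀z ((xR²y ∧ xRz) → ∃w (yR²w ∧ zR²w)).
F1: fails — 0R²2, 0R0 but no w with 2R²w and 0R²w.
F2: satisfies the condition.
F3: satisfies the condition.
F4: fails — 0R²0, 0R2 but no w with 0R²w and 2R²w.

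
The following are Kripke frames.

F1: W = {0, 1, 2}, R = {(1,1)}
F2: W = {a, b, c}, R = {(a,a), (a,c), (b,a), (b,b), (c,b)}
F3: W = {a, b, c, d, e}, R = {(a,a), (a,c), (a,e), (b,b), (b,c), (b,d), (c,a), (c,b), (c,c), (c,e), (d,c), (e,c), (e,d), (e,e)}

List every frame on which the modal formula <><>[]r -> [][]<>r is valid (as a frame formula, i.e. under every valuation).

This is the axiom for a generalized confluence (Geach) condition; its first-order frame correspondent is forall x forall y forall z ((x R^2 y & x R^2 z) -> exists w (yRw & zRw)).
F1: holds.
F2: fails — aR²a, aR²c but no w with aRw and cRw.
F3: holds.

F1, F3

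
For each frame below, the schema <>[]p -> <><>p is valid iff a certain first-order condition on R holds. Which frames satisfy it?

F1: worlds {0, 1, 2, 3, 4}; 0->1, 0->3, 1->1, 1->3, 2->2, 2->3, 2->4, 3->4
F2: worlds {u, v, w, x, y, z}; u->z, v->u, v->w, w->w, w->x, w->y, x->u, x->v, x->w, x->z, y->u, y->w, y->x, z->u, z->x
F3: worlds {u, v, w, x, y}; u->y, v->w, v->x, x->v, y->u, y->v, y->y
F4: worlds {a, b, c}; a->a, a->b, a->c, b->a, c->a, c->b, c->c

The schema corresponds to a generalized confluence (Geach) condition: forall x forall y (xRy -> exists w (yRw & x R^2 w)).
F1: fails — 2R4 but no w with 4Rw and 2R²w.
F2: holds.
F3: fails — vRw but no t with wRt and vR²t.
F4: holds.

F2, F4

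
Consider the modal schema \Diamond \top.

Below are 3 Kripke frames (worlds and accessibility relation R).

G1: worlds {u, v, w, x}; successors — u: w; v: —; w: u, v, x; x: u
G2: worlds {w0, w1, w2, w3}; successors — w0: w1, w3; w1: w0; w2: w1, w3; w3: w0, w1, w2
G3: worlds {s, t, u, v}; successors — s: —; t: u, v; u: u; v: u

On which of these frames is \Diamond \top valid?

The schema corresponds to seriality: \forall x \exists y Rxy.
G1: fails — world v has no successor.
G2: condition met.
G3: fails — world s has no successor.
Valid on: G2.

G2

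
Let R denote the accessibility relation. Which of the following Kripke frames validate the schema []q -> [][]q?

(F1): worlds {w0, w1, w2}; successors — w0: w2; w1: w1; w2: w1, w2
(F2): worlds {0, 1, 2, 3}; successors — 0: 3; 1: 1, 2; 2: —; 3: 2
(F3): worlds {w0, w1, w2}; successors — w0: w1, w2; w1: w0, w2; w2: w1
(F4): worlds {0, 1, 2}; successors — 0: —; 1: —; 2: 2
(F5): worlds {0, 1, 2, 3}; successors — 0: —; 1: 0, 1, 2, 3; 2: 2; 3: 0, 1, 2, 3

(F4), (F5)

Frame correspondent (Sahlqvist): forall x forall y forall z (Rxy & Ryz -> Rxz) — i.e. transitivity.
(F1): fails — Rw0w2 and Rw2w1 but not Rw0w1.
(F2): fails — R03 and R32 but not R02.
(F3): fails — Rw1w2 and Rw2w1 but not Rw1w1.
(F4): holds.
(F5): holds.
Valid on: (F4), (F5).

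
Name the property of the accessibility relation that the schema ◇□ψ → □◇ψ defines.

convergence: ∀x ∀y ∀z (Rxy ∧ Rxz → ∃w (Ryw ∧ Rzw))

Suppose ◇□ψ→□◇ψ is valid. Take Rxy, Rxz and set V(ψ)={w : Ryw}. Then □ψ at y so ◇□ψ at x, so □◇ψ at x, so ◇ψ at z, giving w with Rzw and Ryw.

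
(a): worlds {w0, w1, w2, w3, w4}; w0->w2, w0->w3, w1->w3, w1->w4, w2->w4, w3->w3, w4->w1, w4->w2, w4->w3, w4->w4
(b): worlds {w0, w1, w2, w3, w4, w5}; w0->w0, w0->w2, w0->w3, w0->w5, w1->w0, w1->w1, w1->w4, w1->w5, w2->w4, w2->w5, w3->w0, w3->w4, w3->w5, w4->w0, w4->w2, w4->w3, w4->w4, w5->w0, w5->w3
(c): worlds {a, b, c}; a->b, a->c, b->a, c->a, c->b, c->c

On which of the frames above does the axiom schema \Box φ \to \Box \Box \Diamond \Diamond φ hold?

(b)

The schema corresponds to a generalized confluence (Geach) condition: \forall x \forall z (x R^2 z \to \exists w (xRw \wedge z R^2 w)).
(a): fails — w2R²w3 but no w with w2Rw and w3R²w.
(b): satisfies the condition.
(c): fails — bR²b but no w with bRw and bR²w.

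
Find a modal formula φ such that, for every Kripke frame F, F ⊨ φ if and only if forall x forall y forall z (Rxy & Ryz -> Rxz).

□s → □□s

The condition is transitivity. The 4 schema □s → □□s defines it.
Suppose □s→□□s is valid. Take Rxy, Ryz and set V(s)={w : Rxw}. Then □s at x, so □□s at x, so □s at y, so s at z, i.e. Rxz.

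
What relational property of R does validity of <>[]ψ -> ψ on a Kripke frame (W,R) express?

Replacing ψ by ¬ψ and contraposing gives the equivalent schema ψ → □◇ψ.
Suppose ψ→□◇ψ is valid. Take Rxy and set V(ψ)={x}. Then ψ at x, so □◇ψ at x, so ◇ψ at y, so some z with Ryz has ψ; z=x, i.e. Ryx.

symmetry: forall x forall y (Rxy -> Ryx)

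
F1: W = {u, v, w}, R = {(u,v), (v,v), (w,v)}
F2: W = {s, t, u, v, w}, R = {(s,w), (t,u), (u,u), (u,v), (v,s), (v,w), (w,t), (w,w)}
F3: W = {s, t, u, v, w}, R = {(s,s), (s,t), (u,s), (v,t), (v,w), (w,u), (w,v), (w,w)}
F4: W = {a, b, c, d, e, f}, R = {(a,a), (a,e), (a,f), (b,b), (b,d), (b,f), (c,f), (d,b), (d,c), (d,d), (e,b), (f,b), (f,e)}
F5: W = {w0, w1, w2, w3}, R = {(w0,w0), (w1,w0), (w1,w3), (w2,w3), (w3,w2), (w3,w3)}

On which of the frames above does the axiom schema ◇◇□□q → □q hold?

This is the axiom for a generalized confluence (Geach) condition; its first-order frame correspondent is ∀x ∀y ∀z ((xR²y ∧ xRz) → ∃w (yR²w ∧ z = w)).
F1: holds.
F2: fails — sR²t, sRw but no w* with tR²w* and w=w*.
F3: fails — sR²t, sRs but no w* with tR²w* and s=w*.
F4: fails — aR²b, aRa but no w with bR²w and a=w.
F5: fails — w1R²w0, w1Rw3 but no w with w0R²w and w3=w.
Valid on: F1.

F1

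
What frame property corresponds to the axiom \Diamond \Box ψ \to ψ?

Replacing ψ by ¬ψ and contraposing gives the equivalent schema ψ → □◇ψ.
Suppose ψ→□◇ψ is valid. Take Rxy and set V(ψ)={x}. Then ψ at x, so □◇ψ at x, so ◇ψ at y, so some z with Ryz has ψ; z=x, i.e. Ryx.

symmetry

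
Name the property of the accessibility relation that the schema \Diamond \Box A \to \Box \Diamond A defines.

convergence: \forall x \forall y \forall z (Rxy \wedge Rxz \to \exists w (Ryw \wedge Rzw))

Suppose ◇□A→□◇A is valid. Take Rxy, Rxz and set V(A)={w : Ryw}. Then □A at y so ◇□A at x, so □◇A at x, so ◇A at z, giving w with Rzw and Ryw.
Conversely, on a frame with convergence the schema holds at every world under every valuation.
So the correspondent is convergence.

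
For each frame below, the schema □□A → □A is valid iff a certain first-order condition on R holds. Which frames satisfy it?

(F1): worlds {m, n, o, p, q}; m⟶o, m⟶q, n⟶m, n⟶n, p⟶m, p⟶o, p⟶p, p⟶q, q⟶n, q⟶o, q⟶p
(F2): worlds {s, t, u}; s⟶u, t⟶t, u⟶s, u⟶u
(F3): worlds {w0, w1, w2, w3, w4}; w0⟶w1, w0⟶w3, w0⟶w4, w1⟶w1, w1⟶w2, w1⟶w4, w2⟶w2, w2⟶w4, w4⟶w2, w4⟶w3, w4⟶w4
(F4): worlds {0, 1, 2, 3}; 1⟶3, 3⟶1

This is the axiom for density; its first-order frame correspondent is ∀x ∀y (Rxy → ∃z (Rxz ∧ Rzy)).
(F1): fails — Rmq but no z with Rmz and Rzq.
(F2): ✓.
(F3): ✓.
(F4): fails — R31 but no z with R3z and Rz1.

(F2), (F3)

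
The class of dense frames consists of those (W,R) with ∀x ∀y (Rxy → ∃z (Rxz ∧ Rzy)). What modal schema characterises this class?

The condition is density. The C4 schema □□s → □s defines it.

□□s → □s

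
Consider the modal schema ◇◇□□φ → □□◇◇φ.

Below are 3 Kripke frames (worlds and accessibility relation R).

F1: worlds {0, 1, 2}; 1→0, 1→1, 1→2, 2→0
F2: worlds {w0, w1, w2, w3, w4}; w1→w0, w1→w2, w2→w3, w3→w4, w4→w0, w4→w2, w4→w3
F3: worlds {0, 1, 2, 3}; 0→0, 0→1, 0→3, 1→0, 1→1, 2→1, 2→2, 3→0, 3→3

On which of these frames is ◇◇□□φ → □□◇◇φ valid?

Frame correspondent (Sahlqvist): ∀x ∀y ∀z ((xR²y ∧ xR²z) → ∃w (yR²w ∧ zR²w)) — i.e. a generalized confluence (Geach) condition.
F1: fails — 1R²0, 1R²0 but no w with 0R²w and 0R²w.
F2: fails — w3R²w0, w3R²w0 but no w with w0R²w and w0R²w.
F3: ✓.

F3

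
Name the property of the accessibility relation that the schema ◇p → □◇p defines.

Suppose ◇p→□◇p is valid. Take Rxy, Rxz and set V(p)={y}. Then ◇p at x, so □◇p at x, so ◇p at z, so some w with Rzw has p; w=y, i.e. Rzy. By symmetry of the argument, Ryz.
Conversely, any frame satisfying ∀x ∀y ∀z (Rxy ∧ Rxz → Ryz) validates the schema.
So the correspondent is the Euclidean property.

the Euclidean property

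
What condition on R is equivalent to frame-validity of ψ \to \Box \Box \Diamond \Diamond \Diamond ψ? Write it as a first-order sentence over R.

\forall x \forall z (x R^2 z \to \exists w (x = w \wedge z R^3 w))

This is a Sahlqvist (Geach-type) schema ◇^0□^0ψ → □^2◇^3ψ.
Minimal-valuation argument: fix x; take any y with xR^0y and any z with xR^2z. Set V(ψ) to the set of worlds R-reachable from y in exactly 0 steps. Then □^0ψ holds at y, so the antecedent holds at x; validity forces ◇^3ψ at z, giving a w with zR^3w and yR^0w.
First-order correspondent: \forall x \forall z (x R^2 z \to \exists w (x = w \wedge z R^3 w)).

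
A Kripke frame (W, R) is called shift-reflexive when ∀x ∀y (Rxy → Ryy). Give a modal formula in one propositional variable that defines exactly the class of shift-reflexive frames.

This is shift-reflexivity; the standard corresponding axiom is T□: □(□p → p).
Suppose □(□p→p) is valid. Take Rxy and set V(p)={w : Ryw}. Then at y, □p holds; since □(□p→p) at x, □p→p at y, so p at y, i.e. Ryy.

□(□p → p)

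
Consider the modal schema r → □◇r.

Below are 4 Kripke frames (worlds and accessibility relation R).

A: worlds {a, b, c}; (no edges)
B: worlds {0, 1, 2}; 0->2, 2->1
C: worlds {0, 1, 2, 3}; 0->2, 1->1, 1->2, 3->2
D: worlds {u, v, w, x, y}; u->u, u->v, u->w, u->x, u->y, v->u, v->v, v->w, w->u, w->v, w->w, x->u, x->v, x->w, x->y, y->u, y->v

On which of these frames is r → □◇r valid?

A

Frame correspondent (Sahlqvist): ∀x ∀y (Rxy → Ryx) — i.e. symmetry.
A: satisfies the condition.
B: fails — R21 but not R12.
C: fails — R12 but not R21.
D: fails — Rxw but not Rwx.
Valid on: A.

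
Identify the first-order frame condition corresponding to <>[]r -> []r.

the Euclidean property

This schema is equivalent to the 5 axiom ◇r → □◇r.
Its frame correspondent is the Euclidean property — forall x forall y forall z (Rxy & Rxz -> Ryz).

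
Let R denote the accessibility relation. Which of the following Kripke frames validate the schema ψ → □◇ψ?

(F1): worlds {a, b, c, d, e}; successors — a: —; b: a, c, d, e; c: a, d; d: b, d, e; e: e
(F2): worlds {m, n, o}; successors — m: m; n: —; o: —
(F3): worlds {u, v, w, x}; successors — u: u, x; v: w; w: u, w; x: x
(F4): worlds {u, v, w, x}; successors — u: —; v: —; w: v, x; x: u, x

Frame correspondent (Sahlqvist): ∀x ∀y (Rxy → Ryx) — i.e. symmetry.
(F1): fails — Rbc but not Rcb.
(F2): satisfies the condition.
(F3): fails — Rwu but not Ruw.
(F4): fails — Rxu but not Rux.

(F2)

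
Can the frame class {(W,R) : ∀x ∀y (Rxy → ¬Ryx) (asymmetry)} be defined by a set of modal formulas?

Not definable by any modal formula

If a class were modally definable it would be closed under surjective bounded morphisms (Goldblatt–Thomason).
The 5-cycle (worlds 0,1,2,3,4 with 0→1→2→3→4→0) is asymmetric. Mapping every world to a single reflexive point • is a surjective bounded morphism, and the reflexive point is not asymmetric (R•• but asymmetry requires ¬R••).
So no modal formula (or set of formulas) defines exactly the asymmetric frames.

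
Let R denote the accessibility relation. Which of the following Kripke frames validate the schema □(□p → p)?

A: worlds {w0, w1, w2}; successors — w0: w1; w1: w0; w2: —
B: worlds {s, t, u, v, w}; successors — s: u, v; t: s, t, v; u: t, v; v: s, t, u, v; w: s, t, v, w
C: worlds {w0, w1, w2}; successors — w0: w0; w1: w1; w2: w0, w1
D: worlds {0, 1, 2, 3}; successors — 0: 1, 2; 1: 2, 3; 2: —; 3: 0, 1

This is the axiom for shift-reflexivity; its first-order frame correspondent is ∀x ∀y (Rxy → Ryy).
A: fails — Rw0w1 but not Rw1w1.
B: fails — Rvu but not Ruu.
C: ✓.
D: fails — R02 but not R22.

C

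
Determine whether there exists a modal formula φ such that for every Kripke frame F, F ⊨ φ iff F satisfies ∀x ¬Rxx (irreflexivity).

Modal frame validity is preserved under surjective bounded morphisms.
The 4-cycle (worlds 0,1,2,3 with 0→1→2→3→0) is irreflexive, and the map sending every world to a single reflexive point • is a surjective bounded morphism (forth: every edge maps to (•,•); back: every world has a successor). So any modal formula valid on the 4-cycle is also valid on the reflexive point, which is not irreflexive.
So no modal formula (or set of formulas) defines exactly the irreflexive frames.

No — not modally definable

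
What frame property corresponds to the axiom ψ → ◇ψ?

reflexivity: ∀x Rxx

This schema is equivalent to the T axiom □ψ → ψ.
It corresponds to reflexivity: ∀x Rxx.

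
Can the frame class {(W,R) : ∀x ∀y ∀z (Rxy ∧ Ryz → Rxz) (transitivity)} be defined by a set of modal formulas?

The condition is transitivity. A defining modal formula is □q → □□q.

Yes, by □q → □□q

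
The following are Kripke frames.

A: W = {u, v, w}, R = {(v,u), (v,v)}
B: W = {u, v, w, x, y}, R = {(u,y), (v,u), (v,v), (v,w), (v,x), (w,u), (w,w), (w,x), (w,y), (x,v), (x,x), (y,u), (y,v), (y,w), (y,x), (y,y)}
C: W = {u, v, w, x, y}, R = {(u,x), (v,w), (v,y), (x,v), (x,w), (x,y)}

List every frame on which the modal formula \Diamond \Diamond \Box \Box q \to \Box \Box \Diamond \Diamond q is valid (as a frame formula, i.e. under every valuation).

This is the axiom for a generalized confluence (Geach) condition; its first-order frame correspondent is \forall x \forall y \forall z ((x R^2 y \wedge x R^2 z) \to \exists w (y R^2 w \wedge z R^2 w)).
A: fails — vR²u, vR²u but no t with uR²t and uR²t.
B: condition met.
C: fails — uR²v, uR²v but no t with vR²t and vR²t.
Valid on: B.

B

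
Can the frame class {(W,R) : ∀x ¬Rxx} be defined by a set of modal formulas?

No — not modally definable

If a class were modally definable it would be closed under surjective bounded morphisms (Goldblatt–Thomason).
The 3-cycle (worlds 0,1,2 with 0→1→2→0) is irreflexive, and the map sending every world to a single reflexive point • is a surjective bounded morphism (forth: every edge maps to (•,•); back: every world has a successor). So any modal formula valid on the 3-cycle is also valid on the reflexive point, which is not irreflexive.
So the class is not modally definable.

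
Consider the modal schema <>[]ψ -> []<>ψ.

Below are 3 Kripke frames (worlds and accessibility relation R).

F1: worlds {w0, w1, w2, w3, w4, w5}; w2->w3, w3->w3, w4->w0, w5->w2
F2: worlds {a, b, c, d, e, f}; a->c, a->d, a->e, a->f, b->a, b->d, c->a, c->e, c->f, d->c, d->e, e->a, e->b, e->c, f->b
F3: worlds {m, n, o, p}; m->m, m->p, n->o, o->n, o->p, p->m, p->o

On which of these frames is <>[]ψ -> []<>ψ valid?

Frame correspondent (Sahlqvist): forall x forall y forall z (Rxy & Rxz -> exists w (Ryw & Rzw)) — i.e. convergence.
F1: fails — Rw4w0 and Rw4w0 but w0 and w0 have no common successor.
F2: fails — Rac and Raf but c and f have no common successor.
F3: ✓.
Valid on: F3.

F3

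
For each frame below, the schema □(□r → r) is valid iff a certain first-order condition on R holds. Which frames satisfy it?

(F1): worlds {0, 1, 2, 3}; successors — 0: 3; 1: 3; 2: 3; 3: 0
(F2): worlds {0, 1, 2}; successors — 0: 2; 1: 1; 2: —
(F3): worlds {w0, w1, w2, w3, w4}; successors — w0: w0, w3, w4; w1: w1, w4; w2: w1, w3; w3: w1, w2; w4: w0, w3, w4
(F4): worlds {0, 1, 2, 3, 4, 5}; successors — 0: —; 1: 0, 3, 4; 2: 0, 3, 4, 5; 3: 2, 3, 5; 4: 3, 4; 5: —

The schema corresponds to shift-reflexivity: ∀x ∀y (Rxy → Ryy).
(F1): fails — R23 but not R33.
(F2): fails — R02 but not R22.
(F3): fails — Rw3w2 but not Rw2w2.
(F4): fails — R10 but not R00.
Valid on no frame.

none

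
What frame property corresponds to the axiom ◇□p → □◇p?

convergence: ∀x ∀y ∀z (Rxy ∧ Rxz → ∃w (Ryw ∧ Rzw))

Suppose ◇□p→□◇p is valid. Take Rxy, Rxz and set V(p)={w : Ryw}. Then □p at y so ◇□p at x, so □◇p at x, so ◇p at z, giving w with Rzw and Ryw.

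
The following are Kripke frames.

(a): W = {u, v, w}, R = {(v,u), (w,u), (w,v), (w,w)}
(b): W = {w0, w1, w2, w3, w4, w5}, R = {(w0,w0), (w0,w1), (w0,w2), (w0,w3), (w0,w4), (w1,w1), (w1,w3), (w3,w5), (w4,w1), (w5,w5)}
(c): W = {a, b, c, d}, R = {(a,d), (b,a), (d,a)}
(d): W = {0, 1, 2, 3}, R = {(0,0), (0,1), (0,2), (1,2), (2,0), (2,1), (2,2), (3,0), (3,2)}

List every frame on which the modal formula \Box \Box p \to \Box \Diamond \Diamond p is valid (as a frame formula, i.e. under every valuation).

(d)

The schema corresponds to a generalized confluence (Geach) condition: \forall x \forall z (xRz \to \exists w (x R^2 w \wedge z R^2 w)).
(a): fails — vRu but no t with vR²t and uR²t.
(b): fails — w0Rw2 but no w with w0R²w and w2R²w.
(c): fails — aRd but no w with aR²w and dR²w.
(d): satisfies the condition.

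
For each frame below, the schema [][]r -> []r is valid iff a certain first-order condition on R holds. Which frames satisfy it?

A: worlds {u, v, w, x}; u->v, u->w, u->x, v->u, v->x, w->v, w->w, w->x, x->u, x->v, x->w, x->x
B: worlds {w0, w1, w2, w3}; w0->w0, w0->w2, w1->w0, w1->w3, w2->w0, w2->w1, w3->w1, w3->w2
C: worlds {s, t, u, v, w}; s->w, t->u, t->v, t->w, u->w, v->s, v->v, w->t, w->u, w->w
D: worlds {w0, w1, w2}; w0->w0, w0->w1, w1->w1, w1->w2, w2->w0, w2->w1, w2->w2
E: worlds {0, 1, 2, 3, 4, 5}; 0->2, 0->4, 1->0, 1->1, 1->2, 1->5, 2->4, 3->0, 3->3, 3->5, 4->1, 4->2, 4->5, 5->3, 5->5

This is the axiom for density; its first-order frame correspondent is forall x forall y (Rxy -> exists z (Rxz & Rzy)).
A: holds.
B: fails — Rw1w3 but no z with Rw1z and Rzw3.
C: holds.
D: holds.
E: fails — R24 but no z with R2z and Rz4.

A, C, D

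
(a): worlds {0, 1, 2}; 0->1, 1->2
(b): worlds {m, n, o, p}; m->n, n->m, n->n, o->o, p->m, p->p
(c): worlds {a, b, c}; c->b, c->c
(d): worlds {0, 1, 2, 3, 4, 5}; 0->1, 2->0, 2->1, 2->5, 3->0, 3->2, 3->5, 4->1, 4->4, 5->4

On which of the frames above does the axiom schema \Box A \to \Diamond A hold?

This is the axiom for seriality; its first-order frame correspondent is \forall x \exists y Rxy.
(a): fails — world 2 has no successor.
(b): ✓.
(c): fails — world a has no successor.
(d): fails — world 1 has no successor.
Valid on: (b).

(b)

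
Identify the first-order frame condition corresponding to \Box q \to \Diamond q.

seriality: \forall x \exists y Rxy

Suppose □q→◇q is valid. At any x set V(q)=W. Then □q at x, so ◇q at x, so x has a successor.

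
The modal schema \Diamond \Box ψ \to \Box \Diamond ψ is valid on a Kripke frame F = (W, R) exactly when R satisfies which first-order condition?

Suppose ◇□ψ→□◇ψ is valid. Take Rxy, Rxz and set V(ψ)={w : Ryw}. Then □ψ at y so ◇□ψ at x, so □◇ψ at x, so ◇ψ at z, giving w with Rzw and Ryw.
Conversely, on a frame with convergence the schema holds at every world under every valuation.
So the correspondent is convergence.

Convergence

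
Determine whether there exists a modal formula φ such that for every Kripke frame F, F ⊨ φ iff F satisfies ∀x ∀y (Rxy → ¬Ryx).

Modal frame validity is preserved under surjective bounded morphisms.
The 5-cycle (worlds w0,w1,w2,w3,w4 with w0→w1→w2→w3→w4→w0) is asymmetric. Mapping every world to a single reflexive point • is a surjective bounded morphism, and the reflexive point is not asymmetric (R•• but asymmetry requires ¬R••).
Hence asymmetry is not modally definable.

Not modally definable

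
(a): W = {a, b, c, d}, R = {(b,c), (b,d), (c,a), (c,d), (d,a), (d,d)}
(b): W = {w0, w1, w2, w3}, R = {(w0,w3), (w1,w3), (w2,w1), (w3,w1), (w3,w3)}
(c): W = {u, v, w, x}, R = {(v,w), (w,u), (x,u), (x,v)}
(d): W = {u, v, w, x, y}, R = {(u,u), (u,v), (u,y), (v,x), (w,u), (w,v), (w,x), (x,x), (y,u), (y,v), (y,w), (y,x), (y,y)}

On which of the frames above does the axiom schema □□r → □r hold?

This is the axiom for density; its first-order frame correspondent is ∀x ∀y (Rxy → ∃z (Rxz ∧ Rzy)).
(a): fails — Rbc but no z with Rbz and Rzc.
(b): fails — Rw2w1 but no z with Rw2z and Rzw1.
(c): fails — Rxu but no z with Rxz and Rzu.
(d): holds.

(d)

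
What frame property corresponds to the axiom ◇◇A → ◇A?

transitivity

This is a form of the 4 axiom.
It corresponds to transitivity: ∀x ∀y ∀z (Rxy ∧ Ryz → Rxz).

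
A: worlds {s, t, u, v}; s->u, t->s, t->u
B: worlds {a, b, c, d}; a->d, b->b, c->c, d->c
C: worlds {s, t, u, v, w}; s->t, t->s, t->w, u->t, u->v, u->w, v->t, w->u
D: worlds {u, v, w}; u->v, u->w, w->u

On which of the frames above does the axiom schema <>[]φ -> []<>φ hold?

B

Frame correspondent (Sahlqvist): forall x forall y forall z (Rxy & Rxz -> exists w (Ryw & Rzw)) — i.e. convergence.
A: fails — Rsu and Rsu but u and u have no common successor.
B: ✓.
C: fails — Rts and Rtw but s and w have no common successor.
D: fails — Ruv and Ruv but v and v have no common successor.
Valid on: B.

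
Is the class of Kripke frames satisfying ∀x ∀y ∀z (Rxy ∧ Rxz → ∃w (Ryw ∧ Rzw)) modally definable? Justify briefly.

Definable; ◇□r → □◇r defines it

This is a Sahlqvist condition; the .2 axiom ◇□r → □◇r defines it.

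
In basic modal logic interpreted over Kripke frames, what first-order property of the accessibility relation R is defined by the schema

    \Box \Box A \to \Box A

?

density

Suppose □□A→□A is valid. Take Rxy and set V(A)={w : xR²w}. Then □□A at x, so □A at x, so A at y, i.e. ∃z(Rxz∧Rzy).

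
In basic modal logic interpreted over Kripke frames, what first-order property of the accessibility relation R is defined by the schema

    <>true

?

seriality

◇⊤ holds at w iff w has a successor, so frame-validity of ◇⊤ is exactly seriality. Equivalently via □A → ◇A:
Suppose □A→◇A is valid. At any x set V(A)=W. Then □A at x, so ◇A at x, so x has a successor.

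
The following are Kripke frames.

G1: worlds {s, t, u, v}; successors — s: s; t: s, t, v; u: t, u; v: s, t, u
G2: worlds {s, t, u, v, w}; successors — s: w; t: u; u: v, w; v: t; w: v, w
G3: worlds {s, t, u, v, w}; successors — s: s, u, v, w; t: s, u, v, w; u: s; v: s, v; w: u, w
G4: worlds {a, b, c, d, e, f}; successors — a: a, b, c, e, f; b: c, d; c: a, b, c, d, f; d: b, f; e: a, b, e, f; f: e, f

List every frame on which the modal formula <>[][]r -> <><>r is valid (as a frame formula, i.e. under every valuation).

G1, G3, G4

The schema corresponds to a generalized confluence (Geach) condition: forall x forall y (xRy -> exists w (y R^2 w & x R^2 w)).
G1: condition met.
G2: fails — uRv but no w* with vR²w* and uR²w*.
G3: condition met.
G4: condition met.
Valid on: G1, G3, G4.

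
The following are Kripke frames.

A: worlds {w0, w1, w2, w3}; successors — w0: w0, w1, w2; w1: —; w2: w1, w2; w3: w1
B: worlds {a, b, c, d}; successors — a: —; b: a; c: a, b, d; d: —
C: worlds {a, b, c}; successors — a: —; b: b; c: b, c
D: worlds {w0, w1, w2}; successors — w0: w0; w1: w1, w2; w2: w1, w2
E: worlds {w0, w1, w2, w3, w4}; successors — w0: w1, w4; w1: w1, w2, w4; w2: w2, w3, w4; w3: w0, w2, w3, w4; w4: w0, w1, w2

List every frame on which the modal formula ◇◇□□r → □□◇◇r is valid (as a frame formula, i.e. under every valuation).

This is the axiom for a generalized confluence (Geach) condition; its first-order frame correspondent is ∀x ∀y ∀z ((xR²y ∧ xR²z) → ∃w (yR²w ∧ zR²w)).
A: fails — w0R²w0, w0R²w1 but no w with w0R²w and w1R²w.
B: fails — cR²a, cR²a but no w with aR²w and aR²w.
C: condition met.
D: condition met.
E: condition met.
Valid on: C, D, E.

C, D, E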